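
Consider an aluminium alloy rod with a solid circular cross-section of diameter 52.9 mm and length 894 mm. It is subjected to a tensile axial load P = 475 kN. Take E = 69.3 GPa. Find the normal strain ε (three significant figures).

A = 2198 mm².
σ = N/A = 216.1 MPa; ε = σ/E = 216.1/69300 = 3.119e-03.

0.00312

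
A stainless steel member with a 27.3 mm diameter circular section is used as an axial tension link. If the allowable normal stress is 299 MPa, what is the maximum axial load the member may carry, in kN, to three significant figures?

175 kN

A = 585.3 mm².
P_max = σ_allow · A = 299 · 585.3 = 175000 N = 175 kN.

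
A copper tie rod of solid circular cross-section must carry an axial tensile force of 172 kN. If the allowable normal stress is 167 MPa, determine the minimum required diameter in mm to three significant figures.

36.2 mm

Required area A ≥ P/σ_allow = 172000/167 = 1030 mm².
For a solid circular section, d ≥ √(4A/π) = 36.21 mm.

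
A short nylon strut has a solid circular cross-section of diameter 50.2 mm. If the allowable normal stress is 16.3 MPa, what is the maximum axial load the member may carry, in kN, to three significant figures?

A = 1979 mm².
P_max = σ_allow · A = 16.3 · 1979 = 32260 N = 32.26 kN.

32.3 kN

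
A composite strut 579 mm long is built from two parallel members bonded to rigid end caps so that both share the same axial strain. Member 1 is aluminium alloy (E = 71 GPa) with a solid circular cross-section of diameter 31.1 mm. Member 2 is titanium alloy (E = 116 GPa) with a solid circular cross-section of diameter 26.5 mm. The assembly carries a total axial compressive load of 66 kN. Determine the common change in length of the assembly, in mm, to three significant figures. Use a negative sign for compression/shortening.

-0.324 mm

A_1 = 759.6 mm².
A_2 = 551.5 mm².
Equal strain + equilibrium ⇒ each member carries load in proportion to AE: A₁E₁ = 53930000 N, A₂E₂ = 63980000 N, ΣAE = 117900000 N.
δ = PL/ΣAE = -66000·579/117900000 = -0.3241 mm.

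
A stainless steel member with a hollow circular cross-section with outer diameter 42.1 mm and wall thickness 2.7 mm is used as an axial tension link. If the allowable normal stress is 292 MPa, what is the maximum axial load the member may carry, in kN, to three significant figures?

A = 334.2 mm².
P_max = σ_allow · A = 292 · 334.2 = 97590 N = 97.59 kN.

97.6 kN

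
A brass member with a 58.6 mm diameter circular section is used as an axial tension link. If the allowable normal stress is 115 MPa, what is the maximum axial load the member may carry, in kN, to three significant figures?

310 kN

A = 2697 mm².
P_max = σ_allow · A = 115 · 2697 = 310200 N = 310.2 kN.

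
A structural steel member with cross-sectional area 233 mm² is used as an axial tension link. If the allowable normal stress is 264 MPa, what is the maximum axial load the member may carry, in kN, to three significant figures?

P_max = σ_allow · A = 264 · 233 = 61510 N = 61.51 kN.

61.5 kN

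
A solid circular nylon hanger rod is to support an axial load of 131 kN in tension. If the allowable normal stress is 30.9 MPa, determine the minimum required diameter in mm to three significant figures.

73.5 mm

Required area A ≥ P/σ_allow = 131000/30.9 = 4239 mm².
For a solid circular section, d ≥ √(4A/π) = 73.47 mm.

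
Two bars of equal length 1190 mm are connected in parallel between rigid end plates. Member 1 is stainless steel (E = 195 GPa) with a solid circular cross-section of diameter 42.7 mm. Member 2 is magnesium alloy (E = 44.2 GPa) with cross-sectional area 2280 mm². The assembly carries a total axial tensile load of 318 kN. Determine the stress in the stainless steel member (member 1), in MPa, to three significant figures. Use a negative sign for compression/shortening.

163 MPa

A_1 = 1432 mm².
Equal strain + equilibrium ⇒ each member carries load in proportion to AE: A₁E₁ = 279200000 N, A₂E₂ = 100800000 N, ΣAE = 380000000 N.
σ₁ = P·E₁/ΣAE = 318000·195000/380000000 = 163.2 MPa.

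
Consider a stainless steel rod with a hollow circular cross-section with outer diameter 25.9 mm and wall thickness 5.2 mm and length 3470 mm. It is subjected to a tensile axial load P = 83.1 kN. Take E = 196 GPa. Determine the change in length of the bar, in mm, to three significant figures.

A = 338.2 mm².
δ_mech = NL/(AE) = 83100·3470/(338.2·196000) = 4.351 mm.

4.35 mm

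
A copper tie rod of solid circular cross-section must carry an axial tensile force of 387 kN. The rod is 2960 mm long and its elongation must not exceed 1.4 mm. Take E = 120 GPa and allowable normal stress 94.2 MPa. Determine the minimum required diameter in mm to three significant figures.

93.2 mm

Required area A ≥ P/σ_allow = 387000/94.2 = 4108 mm².
For a solid circular section, d ≥ √(4A/π) = 72.32 mm.
Elongation limit: A ≥ PL/(Eδ_allow) = 387000·2960/(120000·1.4) = 6819 mm² ⇒ d ≥ 93.18 mm.
The elongation limit governs.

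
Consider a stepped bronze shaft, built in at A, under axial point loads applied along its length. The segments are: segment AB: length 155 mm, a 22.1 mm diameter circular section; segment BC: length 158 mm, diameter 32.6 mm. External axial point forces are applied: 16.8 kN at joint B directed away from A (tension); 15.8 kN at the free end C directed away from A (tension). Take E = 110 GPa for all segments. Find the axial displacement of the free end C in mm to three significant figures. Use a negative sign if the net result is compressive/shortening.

0.147 mm

Internal axial forces (sectioning from the free end, tension +): N_BC = 15.8 kN, N_AB = 32.6 kN.
A_AB = 383.6 mm².
A_BC = 834.7 mm².
δ_AB = 32600·155/(383.6·110000) = 0.1198 mm
δ_BC = 15800·158/(834.7·110000) = 0.02719 mm
δ = Σδ_i = 0.1469 mm.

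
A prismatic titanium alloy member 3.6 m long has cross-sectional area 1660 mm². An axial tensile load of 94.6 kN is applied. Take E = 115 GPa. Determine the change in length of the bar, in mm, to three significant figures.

δ_mech = NL/(AE) = 94600·3600/(1660·115000) = 1.784 mm.

1.78 mm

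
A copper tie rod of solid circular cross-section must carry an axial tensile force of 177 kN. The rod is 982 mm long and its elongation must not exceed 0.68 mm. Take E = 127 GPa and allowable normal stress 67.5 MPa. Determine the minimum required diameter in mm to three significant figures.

57.8 mm

Required area A ≥ P/σ_allow = 177000/67.5 = 2622 mm².
For a solid circular section, d ≥ √(4A/π) = 57.78 mm.
Elongation limit: A ≥ PL/(Eδ_allow) = 177000·982/(127000·0.68) = 2013 mm² ⇒ d ≥ 50.62 mm.
The stress limit governs.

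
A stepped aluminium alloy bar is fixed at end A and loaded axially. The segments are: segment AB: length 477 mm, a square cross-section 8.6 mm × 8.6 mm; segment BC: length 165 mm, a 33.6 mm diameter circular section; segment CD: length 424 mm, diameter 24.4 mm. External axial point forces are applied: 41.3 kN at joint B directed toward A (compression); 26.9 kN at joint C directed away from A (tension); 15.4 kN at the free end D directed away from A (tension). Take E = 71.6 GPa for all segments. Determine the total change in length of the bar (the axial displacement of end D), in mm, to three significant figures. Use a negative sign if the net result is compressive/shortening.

0.395 mm

Internal axial forces (sectioning from the free end, tension +): N_CD = 15.4 kN, N_BC = 42.3 kN, N_AB = 1 kN.
A_AB = 73.96 mm².
A_BC = 886.7 mm².
A_CD = 467.6 mm².
δ_AB = 1000·477/(73.96·71600) = 0.09008 mm
δ_BC = 42300·165/(886.7·71600) = 0.1099 mm
δ_CD = 15400·424/(467.6·71600) = 0.195 mm
δ = Σδ_i = 0.395 mm.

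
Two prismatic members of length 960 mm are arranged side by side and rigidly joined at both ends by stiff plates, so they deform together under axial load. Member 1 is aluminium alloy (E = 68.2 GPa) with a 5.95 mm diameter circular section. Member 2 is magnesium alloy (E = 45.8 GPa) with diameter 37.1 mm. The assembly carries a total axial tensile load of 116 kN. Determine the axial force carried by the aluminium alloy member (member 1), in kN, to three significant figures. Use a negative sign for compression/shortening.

4.28 kN

A_1 = 27.81 mm².
A_2 = 1081 mm².
Equal strain + equilibrium ⇒ each member carries load in proportion to AE: A₁E₁ = 1896000 N, A₂E₂ = 49510000 N, ΣAE = 51410000 N.
F₁ = P·A₁E₁/ΣAE = 116000·1896000/51410000 = 4279 N.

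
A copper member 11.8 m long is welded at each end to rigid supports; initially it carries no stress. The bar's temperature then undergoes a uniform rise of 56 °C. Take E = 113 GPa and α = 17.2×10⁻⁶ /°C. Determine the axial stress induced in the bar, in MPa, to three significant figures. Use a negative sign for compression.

-109 MPa

Free thermal expansion αLΔT = 17.2e-6 · 11800 · 56 = 11.37 mm.
The walls impose strain ε = −(11.37)/11800 = -9.6320e-04; σ = Eε = 113000 · -9.6320e-04 = -108.8 MPa.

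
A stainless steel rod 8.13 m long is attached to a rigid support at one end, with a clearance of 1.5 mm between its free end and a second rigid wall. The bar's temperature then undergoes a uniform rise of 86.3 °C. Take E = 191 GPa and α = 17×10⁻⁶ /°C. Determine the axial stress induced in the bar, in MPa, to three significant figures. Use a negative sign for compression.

-245 MPa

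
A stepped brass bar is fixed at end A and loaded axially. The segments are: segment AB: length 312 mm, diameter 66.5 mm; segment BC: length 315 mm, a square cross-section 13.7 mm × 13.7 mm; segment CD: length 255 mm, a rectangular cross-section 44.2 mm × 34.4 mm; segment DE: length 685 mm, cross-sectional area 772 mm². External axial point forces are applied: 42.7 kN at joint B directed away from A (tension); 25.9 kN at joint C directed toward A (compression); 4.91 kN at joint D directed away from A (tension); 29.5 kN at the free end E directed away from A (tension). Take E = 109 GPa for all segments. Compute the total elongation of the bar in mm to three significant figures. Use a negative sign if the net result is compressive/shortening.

Internal axial forces (sectioning from the free end, tension +): N_DE = 29.5 kN, N_CD = 34.41 kN, N_BC = 8.51 kN, N_AB = 51.21 kN.
A_AB = 3473 mm².
A_BC = 187.7 mm².
A_CD = 1520 mm².
δ_AB = 51210·312/(3473·109000) = 0.0422 mm
δ_BC = 8510·315/(187.7·109000) = 0.131 mm
δ_CD = 34410·255/(1520·109000) = 0.05294 mm
δ_DE = 29500·685/(772·109000) = 0.2401 mm
δ = Σδ_i = 0.4663 mm.

0.466 mm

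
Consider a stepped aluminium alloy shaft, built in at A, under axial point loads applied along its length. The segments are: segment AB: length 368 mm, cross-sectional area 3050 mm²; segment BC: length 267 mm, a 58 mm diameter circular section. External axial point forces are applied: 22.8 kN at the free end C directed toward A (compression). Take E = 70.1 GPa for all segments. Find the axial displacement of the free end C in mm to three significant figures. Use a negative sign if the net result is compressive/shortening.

Internal axial forces (sectioning from the free end, tension +): N_BC = -22.8 kN, N_AB = -22.8 kN.
A_BC = 2642 mm².
δ_AB = -22800·368/(3050·70100) = -0.03924 mm
δ_BC = -22800·267/(2642·70100) = -0.03287 mm
δ = Σδ_i = -0.07211 mm.

-0.0721 mm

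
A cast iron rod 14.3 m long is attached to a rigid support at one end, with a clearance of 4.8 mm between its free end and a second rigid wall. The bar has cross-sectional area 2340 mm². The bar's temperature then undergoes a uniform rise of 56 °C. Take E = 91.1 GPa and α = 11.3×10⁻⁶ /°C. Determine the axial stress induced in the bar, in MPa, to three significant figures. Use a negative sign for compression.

-27.1 MPa

Free thermal expansion αLΔT = 11.3e-6 · 14300 · 56 = 9.049 mm.
The walls engage after the gap closes; constrained expansion = 9.049 − 4.8 = 4.249 mm.
The walls impose strain ε = −(4.249)/14300 = -2.9714e-04; σ = Eε = 91100 · -2.9714e-04 = -27.07 MPa.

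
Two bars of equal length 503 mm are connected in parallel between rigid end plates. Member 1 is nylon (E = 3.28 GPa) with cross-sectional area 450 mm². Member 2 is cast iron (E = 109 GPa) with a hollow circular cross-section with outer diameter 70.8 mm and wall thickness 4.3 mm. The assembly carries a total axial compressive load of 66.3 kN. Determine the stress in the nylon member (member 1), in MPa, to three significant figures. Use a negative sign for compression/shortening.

A_2 = 898.3 mm².
Equal strain + equilibrium ⇒ each member carries load in proportion to AE: A₁E₁ = 1476000 N, A₂E₂ = 97920000 N, ΣAE = 99390000 N.
σ₁ = P·E₁/ΣAE = -66300·3280/99390000 = -2.188 MPa.

-2.19 MPa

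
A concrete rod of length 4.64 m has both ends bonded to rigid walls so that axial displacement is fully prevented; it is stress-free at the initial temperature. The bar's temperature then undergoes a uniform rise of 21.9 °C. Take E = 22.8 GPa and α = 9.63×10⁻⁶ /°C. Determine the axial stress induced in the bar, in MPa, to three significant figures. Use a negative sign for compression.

-4.81 MPa

Free thermal expansion αLΔT = 9.63e-6 · 4640 · 21.9 = 0.9786 mm.
The walls impose strain ε = −(0.9786)/4640 = -2.1090e-04; σ = Eε = 22800 · -2.1090e-04 = -4.808 MPa.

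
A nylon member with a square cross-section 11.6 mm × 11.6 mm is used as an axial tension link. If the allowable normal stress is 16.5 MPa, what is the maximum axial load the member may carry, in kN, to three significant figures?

A = 134.6 mm².
P_max = σ_allow · A = 16.5 · 134.6 = 2220 N = 2.22 kN.

2.22 kN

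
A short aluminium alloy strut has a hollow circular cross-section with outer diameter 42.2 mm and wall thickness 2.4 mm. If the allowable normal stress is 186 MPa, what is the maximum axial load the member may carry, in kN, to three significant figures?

55.8 kN

A = 300.1 mm².
P_max = σ_allow · A = 186 · 300.1 = 55820 N = 55.82 kN.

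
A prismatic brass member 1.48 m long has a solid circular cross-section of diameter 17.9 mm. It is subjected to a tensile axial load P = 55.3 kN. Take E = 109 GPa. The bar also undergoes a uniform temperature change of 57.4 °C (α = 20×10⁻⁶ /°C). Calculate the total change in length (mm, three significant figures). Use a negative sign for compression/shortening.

4.68 mm

A = 251.6 mm².
δ_mech = NL/(AE) = 55300·1480/(251.6·109000) = 2.984 mm.
δ_thermal = αLΔT = 20e-6·1480·57.4 = 1.699 mm.
δ = δ_mech + δ_thermal = 4.683 mm.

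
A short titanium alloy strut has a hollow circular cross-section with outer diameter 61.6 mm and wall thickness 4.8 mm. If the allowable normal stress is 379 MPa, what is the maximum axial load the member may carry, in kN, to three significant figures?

A = 856.5 mm².
P_max = σ_allow · A = 379 · 856.5 = 324600 N = 324.6 kN.

325 kN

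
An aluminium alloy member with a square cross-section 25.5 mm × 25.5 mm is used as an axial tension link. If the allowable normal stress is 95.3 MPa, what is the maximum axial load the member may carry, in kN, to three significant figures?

62.0 kN

A = 650.2 mm².
P_max = σ_allow · A = 95.3 · 650.2 = 61970 N = 61.97 kN.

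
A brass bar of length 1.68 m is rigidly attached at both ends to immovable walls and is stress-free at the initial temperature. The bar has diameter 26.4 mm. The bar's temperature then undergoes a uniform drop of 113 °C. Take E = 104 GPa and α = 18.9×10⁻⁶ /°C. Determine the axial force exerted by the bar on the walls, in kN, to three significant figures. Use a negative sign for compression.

122 kN

Free thermal expansion αLΔT = 18.9e-6 · 1680 · -113 = -3.588 mm.
The walls impose strain ε = −(-3.588)/1680 = 2.1357e-03; σ = Eε = 104000 · 2.1357e-03 = 222.1 MPa.
Wall reaction R = σ·A = 222.1·547.4 = 121600 N = 121.6 kN.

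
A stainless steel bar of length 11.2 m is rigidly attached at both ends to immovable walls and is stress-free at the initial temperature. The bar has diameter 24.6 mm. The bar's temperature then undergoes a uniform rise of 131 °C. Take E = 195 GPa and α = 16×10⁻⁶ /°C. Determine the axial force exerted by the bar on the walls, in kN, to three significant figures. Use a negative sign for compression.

Free thermal expansion αLΔT = 16e-6 · 11200 · 131 = 23.48 mm.
The walls impose strain ε = −(23.48)/11200 = -2.0960e-03; σ = Eε = 195000 · -2.0960e-03 = -408.7 MPa.
Wall reaction R = σ·A = -408.7·475.3 = -194300 N = -194.3 kN.

-194 kN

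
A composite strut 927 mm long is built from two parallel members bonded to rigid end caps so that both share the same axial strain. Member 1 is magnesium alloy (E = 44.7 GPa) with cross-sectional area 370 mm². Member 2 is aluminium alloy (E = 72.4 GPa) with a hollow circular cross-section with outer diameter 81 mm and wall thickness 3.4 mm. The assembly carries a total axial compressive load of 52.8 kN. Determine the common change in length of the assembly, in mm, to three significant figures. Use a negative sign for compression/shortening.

-0.639 mm

A_2 = 828.9 mm².
Equal strain + equilibrium ⇒ each member carries load in proportion to AE: A₁E₁ = 16540000 N, A₂E₂ = 60010000 N, ΣAE = 76550000 N.
δ = PL/ΣAE = -52800·927/76550000 = -0.6394 mm.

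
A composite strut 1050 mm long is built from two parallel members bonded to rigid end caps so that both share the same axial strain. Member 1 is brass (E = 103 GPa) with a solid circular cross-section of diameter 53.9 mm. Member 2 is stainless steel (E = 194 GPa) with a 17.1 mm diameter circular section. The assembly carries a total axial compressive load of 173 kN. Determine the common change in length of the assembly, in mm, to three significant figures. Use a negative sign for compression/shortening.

A_1 = 2282 mm².
A_2 = 229.7 mm².
Equal strain + equilibrium ⇒ each member carries load in proportion to AE: A₁E₁ = 235000000 N, A₂E₂ = 44550000 N, ΣAE = 279600000 N.
δ = PL/ΣAE = -173000·1050/279600000 = -0.6497 mm.

-0.650 mm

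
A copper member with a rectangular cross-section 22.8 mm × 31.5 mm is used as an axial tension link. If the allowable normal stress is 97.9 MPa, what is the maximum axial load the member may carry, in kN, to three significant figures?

70.3 kN

A = 718.2 mm².
P_max = σ_allow · A = 97.9 · 718.2 = 70310 N = 70.31 kN.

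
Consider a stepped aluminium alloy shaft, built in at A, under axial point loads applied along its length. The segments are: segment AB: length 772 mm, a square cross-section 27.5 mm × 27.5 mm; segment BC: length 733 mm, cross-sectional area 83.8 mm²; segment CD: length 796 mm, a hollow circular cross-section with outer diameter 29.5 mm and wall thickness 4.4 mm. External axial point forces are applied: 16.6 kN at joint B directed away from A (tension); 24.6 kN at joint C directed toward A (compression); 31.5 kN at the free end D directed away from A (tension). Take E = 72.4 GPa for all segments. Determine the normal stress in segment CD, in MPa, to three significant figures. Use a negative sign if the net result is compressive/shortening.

90.8 MPa

Internal axial forces (sectioning from the free end, tension +): N_CD = 31.5 kN, N_BC = 6.9 kN, N_AB = 23.5 kN.
A_CD = 347 mm².
σ_CD = N_CD/A_CD = 31500/347 = 90.79 MPa.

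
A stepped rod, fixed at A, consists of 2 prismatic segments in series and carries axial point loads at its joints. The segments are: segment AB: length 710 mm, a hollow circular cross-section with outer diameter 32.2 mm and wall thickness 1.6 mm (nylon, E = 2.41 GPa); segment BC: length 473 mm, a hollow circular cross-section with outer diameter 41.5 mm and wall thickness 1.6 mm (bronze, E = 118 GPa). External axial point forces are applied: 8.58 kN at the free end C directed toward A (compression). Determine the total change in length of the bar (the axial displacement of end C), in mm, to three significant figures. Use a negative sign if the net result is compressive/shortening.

Internal axial forces (sectioning from the free end, tension +): N_BC = -8.58 kN, N_AB = -8.58 kN.
A_AB = 153.8 mm².
A_BC = 200.6 mm².
δ_AB = -8580·710/(153.8·2410) = -16.43 mm
δ_BC = -8580·473/(200.6·118000) = -0.1715 mm
δ = Σδ_i = -16.61 mm.

-16.6 mm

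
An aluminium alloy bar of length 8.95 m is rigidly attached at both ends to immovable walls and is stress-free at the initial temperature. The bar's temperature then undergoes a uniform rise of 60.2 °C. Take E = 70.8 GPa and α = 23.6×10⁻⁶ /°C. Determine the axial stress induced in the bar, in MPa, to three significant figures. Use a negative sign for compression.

Free thermal expansion αLΔT = 23.6e-6 · 8950 · 60.2 = 12.72 mm.
The walls impose strain ε = −(12.72)/8950 = -1.4207e-03; σ = Eε = 70800 · -1.4207e-03 = -100.6 MPa.

-101 MPa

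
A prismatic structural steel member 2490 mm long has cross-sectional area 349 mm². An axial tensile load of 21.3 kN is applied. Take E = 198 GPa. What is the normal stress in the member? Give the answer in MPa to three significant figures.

σ = N/A = 21300/349 = 61.03 MPa.

61.0 MPa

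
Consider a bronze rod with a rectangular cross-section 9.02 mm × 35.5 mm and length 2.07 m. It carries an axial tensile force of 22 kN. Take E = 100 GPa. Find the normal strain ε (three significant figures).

6.87e-04

A = 320.2 mm².
σ = N/A = 68.7 MPa; ε = σ/E = 68.7/100000 = 6.870e-04.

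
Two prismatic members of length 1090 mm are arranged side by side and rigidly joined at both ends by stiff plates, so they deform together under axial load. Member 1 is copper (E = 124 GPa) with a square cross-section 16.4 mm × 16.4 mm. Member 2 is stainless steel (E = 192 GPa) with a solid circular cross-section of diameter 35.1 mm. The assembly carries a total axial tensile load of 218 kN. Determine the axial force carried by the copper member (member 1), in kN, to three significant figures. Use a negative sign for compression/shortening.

33.2 kN

A_1 = 269 mm².
A_2 = 967.6 mm².
Equal strain + equilibrium ⇒ each member carries load in proportion to AE: A₁E₁ = 33350000 N, A₂E₂ = 185800000 N, ΣAE = 219100000 N.
F₁ = P·A₁E₁/ΣAE = 218000·33350000/219100000 = 33180 N.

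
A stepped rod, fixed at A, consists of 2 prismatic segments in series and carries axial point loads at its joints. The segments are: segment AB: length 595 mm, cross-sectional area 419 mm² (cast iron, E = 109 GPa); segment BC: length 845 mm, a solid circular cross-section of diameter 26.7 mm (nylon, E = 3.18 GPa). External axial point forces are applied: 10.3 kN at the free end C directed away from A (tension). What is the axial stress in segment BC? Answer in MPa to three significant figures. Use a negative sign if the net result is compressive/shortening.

18.4 MPa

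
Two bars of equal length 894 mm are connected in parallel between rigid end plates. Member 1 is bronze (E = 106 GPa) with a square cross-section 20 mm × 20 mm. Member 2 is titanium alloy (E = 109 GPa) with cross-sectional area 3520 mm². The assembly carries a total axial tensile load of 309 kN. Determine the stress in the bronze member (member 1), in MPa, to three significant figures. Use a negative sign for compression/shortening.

76.9 MPa

A_1 = 400 mm².
Equal strain + equilibrium ⇒ each member carries load in proportion to AE: A₁E₁ = 42400000 N, A₂E₂ = 383700000 N, ΣAE = 426100000 N.
σ₁ = P·E₁/ΣAE = 309000·106000/426100000 = 76.87 MPa.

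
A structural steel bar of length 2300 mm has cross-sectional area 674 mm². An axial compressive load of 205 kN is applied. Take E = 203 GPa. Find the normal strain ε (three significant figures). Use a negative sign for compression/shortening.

-0.00150

σ = N/A = -304.2 MPa; ε = σ/E = -304.2/203000 = -1.498e-03.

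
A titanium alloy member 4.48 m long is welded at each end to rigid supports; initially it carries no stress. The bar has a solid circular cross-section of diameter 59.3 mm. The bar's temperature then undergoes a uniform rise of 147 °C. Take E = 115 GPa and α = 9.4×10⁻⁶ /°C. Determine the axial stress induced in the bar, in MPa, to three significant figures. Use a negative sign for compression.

Free thermal expansion αLΔT = 9.4e-6 · 4480 · 147 = 6.19 mm.
The walls impose strain ε = −(6.19)/4480 = -1.3818e-03; σ = Eε = 115000 · -1.3818e-03 = -158.9 MPa.

-159 MPa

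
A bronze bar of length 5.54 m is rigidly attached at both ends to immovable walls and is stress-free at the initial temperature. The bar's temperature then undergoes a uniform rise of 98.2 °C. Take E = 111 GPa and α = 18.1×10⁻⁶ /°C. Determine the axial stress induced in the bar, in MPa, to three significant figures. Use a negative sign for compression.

Free thermal expansion αLΔT = 18.1e-6 · 5540 · 98.2 = 9.847 mm.
The walls impose strain ε = −(9.847)/5540 = -1.7774e-03; σ = Eε = 111000 · -1.7774e-03 = -197.3 MPa.

-197 MPa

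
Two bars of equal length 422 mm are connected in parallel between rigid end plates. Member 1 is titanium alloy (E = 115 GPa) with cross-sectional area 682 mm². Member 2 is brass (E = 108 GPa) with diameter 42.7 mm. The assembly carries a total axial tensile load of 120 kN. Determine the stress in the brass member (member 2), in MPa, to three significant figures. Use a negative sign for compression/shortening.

55.6 MPa

A_2 = 1432 mm².
Equal strain + equilibrium ⇒ each member carries load in proportion to AE: A₁E₁ = 78430000 N, A₂E₂ = 154700000 N, ΣAE = 233100000 N.
σ₂ = P·E₂/ΣAE = 120000·108000/233100000 = 55.6 MPa.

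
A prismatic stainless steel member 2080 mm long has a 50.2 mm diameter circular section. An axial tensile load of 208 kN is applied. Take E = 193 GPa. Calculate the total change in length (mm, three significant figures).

1.13 mm

A = 1979 mm².
δ_mech = NL/(AE) = 208000·2080/(1979·193000) = 1.133 mm.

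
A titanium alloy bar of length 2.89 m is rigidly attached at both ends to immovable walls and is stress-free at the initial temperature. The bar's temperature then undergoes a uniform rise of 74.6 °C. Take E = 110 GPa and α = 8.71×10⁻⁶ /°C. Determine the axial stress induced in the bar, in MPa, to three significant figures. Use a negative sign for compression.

-71.5 MPa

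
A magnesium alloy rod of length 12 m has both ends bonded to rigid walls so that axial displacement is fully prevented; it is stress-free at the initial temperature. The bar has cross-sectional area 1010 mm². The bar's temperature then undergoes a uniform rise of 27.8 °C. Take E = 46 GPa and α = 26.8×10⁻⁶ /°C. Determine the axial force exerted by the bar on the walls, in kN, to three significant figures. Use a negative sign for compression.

-34.6 kN

Free thermal expansion αLΔT = 26.8e-6 · 12000 · 27.8 = 8.94 mm.
The walls impose strain ε = −(8.94)/12000 = -7.4504e-04; σ = Eε = 46000 · -7.4504e-04 = -34.27 MPa.
Wall reaction R = σ·A = -34.27·1010 = -34610 N = -34.61 kN.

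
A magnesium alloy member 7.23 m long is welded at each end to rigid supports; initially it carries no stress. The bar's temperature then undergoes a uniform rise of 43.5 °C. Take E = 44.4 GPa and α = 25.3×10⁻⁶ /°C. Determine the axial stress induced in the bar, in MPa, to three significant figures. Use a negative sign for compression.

-48.9 MPa

Free thermal expansion αLΔT = 25.3e-6 · 7230 · 43.5 = 7.957 mm.
The walls impose strain ε = −(7.957)/7230 = -1.1005e-03; σ = Eε = 44400 · -1.1005e-03 = -48.86 MPa.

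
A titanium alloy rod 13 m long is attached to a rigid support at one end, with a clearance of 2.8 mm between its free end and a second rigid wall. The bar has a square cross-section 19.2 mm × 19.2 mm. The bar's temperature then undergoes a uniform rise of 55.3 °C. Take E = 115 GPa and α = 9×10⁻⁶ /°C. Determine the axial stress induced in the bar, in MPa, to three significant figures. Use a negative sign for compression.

Free thermal expansion αLΔT = 9e-6 · 13000 · 55.3 = 6.47 mm.
The walls engage after the gap closes; constrained expansion = 6.47 − 2.8 = 3.67 mm.
The walls impose strain ε = −(3.67)/13000 = -2.8232e-04; σ = Eε = 115000 · -2.8232e-04 = -32.47 MPa.

-32.5 MPa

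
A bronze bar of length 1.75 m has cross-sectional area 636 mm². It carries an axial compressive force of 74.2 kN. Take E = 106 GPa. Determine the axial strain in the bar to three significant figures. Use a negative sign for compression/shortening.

-0.00110

σ = N/A = -116.7 MPa; ε = σ/E = -116.7/106000 = -1.101e-03.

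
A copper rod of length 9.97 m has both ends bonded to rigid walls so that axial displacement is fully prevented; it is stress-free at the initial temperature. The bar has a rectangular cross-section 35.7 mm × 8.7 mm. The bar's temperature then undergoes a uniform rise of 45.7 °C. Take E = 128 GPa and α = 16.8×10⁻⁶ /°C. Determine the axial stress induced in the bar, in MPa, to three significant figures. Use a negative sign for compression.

-98.3 MPa

Free thermal expansion αLΔT = 16.8e-6 · 9970 · 45.7 = 7.655 mm.
The walls impose strain ε = −(7.655)/9970 = -7.6776e-04; σ = Eε = 128000 · -7.6776e-04 = -98.27 MPa.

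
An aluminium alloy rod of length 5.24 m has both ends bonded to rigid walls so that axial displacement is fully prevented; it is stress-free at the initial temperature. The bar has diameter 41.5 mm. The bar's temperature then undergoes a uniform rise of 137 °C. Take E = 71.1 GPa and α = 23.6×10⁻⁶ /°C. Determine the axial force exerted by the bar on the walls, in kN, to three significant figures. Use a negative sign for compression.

-311 kN

Free thermal expansion αLΔT = 23.6e-6 · 5240 · 137 = 16.94 mm.
The walls impose strain ε = −(16.94)/5240 = -3.2332e-03; σ = Eε = 71100 · -3.2332e-03 = -229.9 MPa.
Wall reaction R = σ·A = -229.9·1353 = -310900 N = -310.9 kN.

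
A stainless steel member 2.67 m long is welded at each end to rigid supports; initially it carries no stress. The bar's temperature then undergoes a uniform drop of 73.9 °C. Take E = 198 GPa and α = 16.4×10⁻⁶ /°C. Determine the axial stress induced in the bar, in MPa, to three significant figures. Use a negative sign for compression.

240 MPa

Free thermal expansion αLΔT = 16.4e-6 · 2670 · -73.9 = -3.236 mm.
The walls impose strain ε = −(-3.236)/2670 = 1.2120e-03; σ = Eε = 198000 · 1.2120e-03 = 240 MPa.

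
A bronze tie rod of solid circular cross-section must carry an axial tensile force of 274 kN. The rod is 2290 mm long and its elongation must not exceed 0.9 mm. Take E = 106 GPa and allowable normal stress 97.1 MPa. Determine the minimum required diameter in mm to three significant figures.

Required area A ≥ P/σ_allow = 274000/97.1 = 2822 mm².
For a solid circular section, d ≥ √(4A/π) = 59.94 mm.
Elongation limit: A ≥ PL/(Eδ_allow) = 274000·2290/(106000·0.9) = 6577 mm² ⇒ d ≥ 91.51 mm.
The elongation limit governs.

91.5 mm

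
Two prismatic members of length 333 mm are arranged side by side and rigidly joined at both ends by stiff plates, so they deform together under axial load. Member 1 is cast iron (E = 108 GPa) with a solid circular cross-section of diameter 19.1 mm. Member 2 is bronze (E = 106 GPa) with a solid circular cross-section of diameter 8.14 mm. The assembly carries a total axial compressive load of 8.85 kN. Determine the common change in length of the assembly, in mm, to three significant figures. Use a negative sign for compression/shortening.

A_1 = 286.5 mm².
A_2 = 52.04 mm².
Equal strain + equilibrium ⇒ each member carries load in proportion to AE: A₁E₁ = 30940000 N, A₂E₂ = 5516000 N, ΣAE = 36460000 N.
δ = PL/ΣAE = -8850·333/36460000 = -0.08083 mm.

-0.0808 mm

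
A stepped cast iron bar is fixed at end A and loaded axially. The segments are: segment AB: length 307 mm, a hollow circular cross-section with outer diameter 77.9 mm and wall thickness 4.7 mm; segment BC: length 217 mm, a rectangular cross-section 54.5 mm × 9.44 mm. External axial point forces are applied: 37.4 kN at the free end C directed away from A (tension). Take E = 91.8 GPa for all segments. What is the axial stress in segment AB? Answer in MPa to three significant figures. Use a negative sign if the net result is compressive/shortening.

Internal axial forces (sectioning from the free end, tension +): N_BC = 37.4 kN, N_AB = 37.4 kN.
A_AB = 1081 mm².
σ_AB = N_AB/A_AB = 37400/1081 = 34.6 MPa.

34.6 MPa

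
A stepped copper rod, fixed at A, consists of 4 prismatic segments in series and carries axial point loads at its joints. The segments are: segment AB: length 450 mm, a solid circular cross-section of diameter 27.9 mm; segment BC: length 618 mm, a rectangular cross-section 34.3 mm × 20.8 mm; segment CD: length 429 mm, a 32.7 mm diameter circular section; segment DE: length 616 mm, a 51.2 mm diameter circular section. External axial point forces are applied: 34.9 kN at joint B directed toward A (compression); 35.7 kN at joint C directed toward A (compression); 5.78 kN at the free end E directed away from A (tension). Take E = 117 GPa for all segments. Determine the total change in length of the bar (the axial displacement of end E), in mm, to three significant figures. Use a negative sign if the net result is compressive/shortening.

-0.589 mm

Internal axial forces (sectioning from the free end, tension +): N_DE = 5.78 kN, N_CD = 5.78 kN, N_BC = -29.92 kN, N_AB = -64.82 kN.
A_AB = 611.4 mm².
A_BC = 713.4 mm².
A_CD = 839.8 mm².
A_DE = 2059 mm².
δ_AB = -64820·450/(611.4·117000) = -0.4078 mm
δ_BC = -29920·618/(713.4·117000) = -0.2215 mm
δ_CD = 5780·429/(839.8·117000) = 0.02524 mm
δ_DE = 5780·616/(2059·117000) = 0.01478 mm
δ = Σδ_i = -0.5893 mm.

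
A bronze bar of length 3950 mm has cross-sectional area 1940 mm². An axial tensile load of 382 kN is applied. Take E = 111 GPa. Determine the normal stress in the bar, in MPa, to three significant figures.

197 MPa

σ = N/A = 382000/1940 = 196.9 MPa.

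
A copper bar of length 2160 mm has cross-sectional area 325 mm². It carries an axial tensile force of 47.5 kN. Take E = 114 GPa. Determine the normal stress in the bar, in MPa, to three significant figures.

146 MPa

σ = N/A = 47500/325 = 146.2 MPa.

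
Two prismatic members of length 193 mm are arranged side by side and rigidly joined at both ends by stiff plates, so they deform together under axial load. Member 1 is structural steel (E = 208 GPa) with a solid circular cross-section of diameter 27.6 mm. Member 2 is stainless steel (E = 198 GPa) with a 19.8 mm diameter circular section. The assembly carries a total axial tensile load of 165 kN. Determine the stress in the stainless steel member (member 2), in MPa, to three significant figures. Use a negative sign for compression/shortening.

176 MPa

A_1 = 598.3 mm².
A_2 = 307.9 mm².
Equal strain + equilibrium ⇒ each member carries load in proportion to AE: A₁E₁ = 124400000 N, A₂E₂ = 60970000 N, ΣAE = 185400000 N.
σ₂ = P·E₂/ΣAE = 165000·198000/185400000 = 176.2 MPa.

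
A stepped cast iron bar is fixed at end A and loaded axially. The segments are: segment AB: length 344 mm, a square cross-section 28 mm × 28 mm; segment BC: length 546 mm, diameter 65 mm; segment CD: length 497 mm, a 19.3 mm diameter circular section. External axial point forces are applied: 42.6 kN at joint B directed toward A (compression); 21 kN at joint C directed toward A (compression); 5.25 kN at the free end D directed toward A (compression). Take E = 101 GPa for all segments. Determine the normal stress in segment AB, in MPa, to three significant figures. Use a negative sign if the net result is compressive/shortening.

Internal axial forces (sectioning from the free end, tension +): N_CD = -5.25 kN, N_BC = -26.25 kN, N_AB = -68.85 kN.
A_AB = 784 mm².
σ_AB = N_AB/A_AB = -68850/784 = -87.82 MPa.

-87.8 MPa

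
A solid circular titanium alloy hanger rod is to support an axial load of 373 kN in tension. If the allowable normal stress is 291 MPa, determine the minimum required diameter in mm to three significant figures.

40.4 mm

Required area A ≥ P/σ_allow = 373000/291 = 1282 mm².
For a solid circular section, d ≥ √(4A/π) = 40.4 mm.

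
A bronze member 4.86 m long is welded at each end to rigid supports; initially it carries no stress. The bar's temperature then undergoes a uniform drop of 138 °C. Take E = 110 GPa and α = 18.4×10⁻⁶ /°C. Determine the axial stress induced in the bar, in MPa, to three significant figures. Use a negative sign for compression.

279 MPa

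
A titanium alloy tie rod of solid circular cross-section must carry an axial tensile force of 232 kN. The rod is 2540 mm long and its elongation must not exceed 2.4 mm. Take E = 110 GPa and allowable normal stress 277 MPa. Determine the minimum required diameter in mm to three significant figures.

53.3 mm

Required area A ≥ P/σ_allow = 232000/277 = 837.5 mm².
For a solid circular section, d ≥ √(4A/π) = 32.66 mm.
Elongation limit: A ≥ PL/(Eδ_allow) = 232000·2540/(110000·2.4) = 2232 mm² ⇒ d ≥ 53.31 mm.
The elongation limit governs.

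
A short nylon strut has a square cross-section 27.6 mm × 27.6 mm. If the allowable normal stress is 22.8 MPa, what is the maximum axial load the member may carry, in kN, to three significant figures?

17.4 kN

A = 761.8 mm².
P_max = σ_allow · A = 22.8 · 761.8 = 17370 N = 17.37 kN.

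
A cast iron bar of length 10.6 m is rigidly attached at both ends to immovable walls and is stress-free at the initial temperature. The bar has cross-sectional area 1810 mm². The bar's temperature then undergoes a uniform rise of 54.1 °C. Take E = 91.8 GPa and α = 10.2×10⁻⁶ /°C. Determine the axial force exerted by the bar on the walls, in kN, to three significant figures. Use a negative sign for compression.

Free thermal expansion αLΔT = 10.2e-6 · 10600 · 54.1 = 5.849 mm.
The walls impose strain ε = −(5.849)/10600 = -5.5182e-04; σ = Eε = 91800 · -5.5182e-04 = -50.66 MPa.
Wall reaction R = σ·A = -50.66·1810 = -91690 N = -91.69 kN.

-91.7 kN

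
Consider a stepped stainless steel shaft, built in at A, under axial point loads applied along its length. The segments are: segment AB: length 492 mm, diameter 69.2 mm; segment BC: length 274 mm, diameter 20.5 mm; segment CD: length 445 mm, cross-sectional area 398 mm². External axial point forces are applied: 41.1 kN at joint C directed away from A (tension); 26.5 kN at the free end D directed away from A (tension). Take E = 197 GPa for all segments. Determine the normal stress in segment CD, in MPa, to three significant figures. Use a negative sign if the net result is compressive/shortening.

Internal axial forces (sectioning from the free end, tension +): N_CD = 26.5 kN, N_BC = 67.6 kN, N_AB = 67.6 kN.
σ_CD = N_CD/A_CD = 26500/398 = 66.58 MPa.

66.6 MPa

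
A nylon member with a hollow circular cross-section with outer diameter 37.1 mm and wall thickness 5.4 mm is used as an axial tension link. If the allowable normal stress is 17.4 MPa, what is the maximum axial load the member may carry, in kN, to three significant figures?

9.36 kN

A = 537.8 mm².
P_max = σ_allow · A = 17.4 · 537.8 = 9357 N = 9.357 kN.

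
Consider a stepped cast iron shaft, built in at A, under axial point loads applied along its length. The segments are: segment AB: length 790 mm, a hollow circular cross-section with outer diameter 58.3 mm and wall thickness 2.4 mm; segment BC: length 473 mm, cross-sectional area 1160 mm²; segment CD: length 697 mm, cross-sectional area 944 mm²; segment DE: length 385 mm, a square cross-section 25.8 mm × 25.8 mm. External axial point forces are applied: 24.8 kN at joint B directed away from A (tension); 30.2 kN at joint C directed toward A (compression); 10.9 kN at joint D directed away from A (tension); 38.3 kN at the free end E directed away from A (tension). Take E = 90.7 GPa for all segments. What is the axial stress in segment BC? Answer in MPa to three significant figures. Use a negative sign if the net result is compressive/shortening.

Internal axial forces (sectioning from the free end, tension +): N_DE = 38.3 kN, N_CD = 49.2 kN, N_BC = 19 kN, N_AB = 43.8 kN.
σ_BC = N_BC/A_BC = 19000/1160 = 16.38 MPa.

16.4 MPa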